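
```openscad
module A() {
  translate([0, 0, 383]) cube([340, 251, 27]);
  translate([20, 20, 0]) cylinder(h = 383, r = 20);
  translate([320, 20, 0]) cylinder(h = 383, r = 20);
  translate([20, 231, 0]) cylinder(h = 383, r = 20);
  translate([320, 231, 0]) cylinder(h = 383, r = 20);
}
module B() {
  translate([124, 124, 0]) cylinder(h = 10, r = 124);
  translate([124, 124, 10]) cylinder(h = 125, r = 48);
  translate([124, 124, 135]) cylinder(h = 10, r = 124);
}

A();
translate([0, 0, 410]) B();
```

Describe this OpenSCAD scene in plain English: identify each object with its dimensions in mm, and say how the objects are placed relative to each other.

A is a four-legged stool. The seat is a 340×251×27 mm slab whose top surface is at z = 410 mm; four round legs, each 40 mm in diameter, run from the floor (z = 0) to the underside of the seat, each leg's axis is inset half a diameter from the nearest pair of seat edges (so the leg's bounding box is flush with the corner).

B is a spool: two coaxial disc flanges of radius 124 mm and thickness 10 mm, joined by a core cylinder of radius 48 mm and height 125 mm. The lower flange rests on z = 0 and the three cylinders share a vertical axis.

The spool is on top of the stool.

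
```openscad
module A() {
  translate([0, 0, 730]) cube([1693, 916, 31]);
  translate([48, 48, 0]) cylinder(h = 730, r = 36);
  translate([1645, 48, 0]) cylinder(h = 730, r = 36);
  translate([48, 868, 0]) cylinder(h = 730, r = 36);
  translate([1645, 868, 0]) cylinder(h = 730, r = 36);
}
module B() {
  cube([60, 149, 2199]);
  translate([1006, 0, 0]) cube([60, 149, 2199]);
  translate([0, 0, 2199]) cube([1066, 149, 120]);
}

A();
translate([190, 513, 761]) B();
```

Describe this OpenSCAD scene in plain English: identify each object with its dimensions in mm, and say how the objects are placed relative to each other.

A is a table: top 1693 mm (x) × 916 mm (y), 31 mm thick, upper face at z = 761 mm, on four round legs of 72 mm diameter, each leg's bounding box inset 12 mm from the nearest pair of top edges, running from z = 0 to the bottom of the top.

B is a door frame. The clear opening is 946 mm wide and 2199 mm high. Two 60 mm wide jambs, 149 mm deep, stand either side of the opening from the floor to the top of the opening. A 120 mm thick head sits across the top of both jambs, spanning the full outside width of the frame.

The door frame is on top of the table.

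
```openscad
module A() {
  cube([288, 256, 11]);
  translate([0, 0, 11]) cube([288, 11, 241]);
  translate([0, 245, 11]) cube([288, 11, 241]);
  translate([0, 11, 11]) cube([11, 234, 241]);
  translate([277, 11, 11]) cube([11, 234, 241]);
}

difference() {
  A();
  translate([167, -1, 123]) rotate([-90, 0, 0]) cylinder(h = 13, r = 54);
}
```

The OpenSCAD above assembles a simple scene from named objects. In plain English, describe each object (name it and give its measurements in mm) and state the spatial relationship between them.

A is an open storage box with external size 288×256×252 mm and wall thickness 11 mm (the base is also 11 mm thick). The base covers the whole footprint; the four walls stand on the base, with the y-facing walls full-width and the x-facing walls fitting between their inner faces.

The open box has a circular hole of radius 54 mm through its front wall, centred at (x = 167, z = 123).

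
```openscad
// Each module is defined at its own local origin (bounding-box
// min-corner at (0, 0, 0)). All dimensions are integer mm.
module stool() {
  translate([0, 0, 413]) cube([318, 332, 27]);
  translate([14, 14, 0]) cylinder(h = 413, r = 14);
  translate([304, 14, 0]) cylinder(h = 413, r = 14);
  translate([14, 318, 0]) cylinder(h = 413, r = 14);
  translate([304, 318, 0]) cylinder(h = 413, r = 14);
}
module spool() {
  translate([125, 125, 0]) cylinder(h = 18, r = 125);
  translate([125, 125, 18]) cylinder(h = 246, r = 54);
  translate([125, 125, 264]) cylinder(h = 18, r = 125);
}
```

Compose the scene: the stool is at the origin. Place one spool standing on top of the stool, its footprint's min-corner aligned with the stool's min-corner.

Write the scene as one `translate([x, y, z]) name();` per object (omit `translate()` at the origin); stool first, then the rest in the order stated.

stool();
translate([0, 0, 440]) spool();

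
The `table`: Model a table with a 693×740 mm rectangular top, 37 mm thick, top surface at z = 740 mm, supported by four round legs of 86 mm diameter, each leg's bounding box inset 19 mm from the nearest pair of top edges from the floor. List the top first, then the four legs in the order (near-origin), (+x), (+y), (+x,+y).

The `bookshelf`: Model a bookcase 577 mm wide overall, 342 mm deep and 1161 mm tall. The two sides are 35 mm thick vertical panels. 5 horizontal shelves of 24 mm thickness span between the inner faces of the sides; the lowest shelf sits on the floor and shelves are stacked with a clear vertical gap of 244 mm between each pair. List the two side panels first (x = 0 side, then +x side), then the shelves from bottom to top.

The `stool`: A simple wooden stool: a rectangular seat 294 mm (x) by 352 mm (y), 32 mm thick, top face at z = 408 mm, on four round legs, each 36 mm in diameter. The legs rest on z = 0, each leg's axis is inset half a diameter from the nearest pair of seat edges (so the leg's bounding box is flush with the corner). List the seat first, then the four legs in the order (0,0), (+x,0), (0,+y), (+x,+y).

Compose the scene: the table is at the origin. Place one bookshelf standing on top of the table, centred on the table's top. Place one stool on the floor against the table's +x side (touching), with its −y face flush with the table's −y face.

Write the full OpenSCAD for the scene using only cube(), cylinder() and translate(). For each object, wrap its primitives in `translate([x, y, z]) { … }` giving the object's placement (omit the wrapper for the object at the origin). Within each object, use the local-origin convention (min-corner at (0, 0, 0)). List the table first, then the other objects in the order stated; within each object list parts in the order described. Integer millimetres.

translate([0, 0, 703]) cube([693, 740, 37]);
translate([62, 62, 0]) cylinder(h = 703, r = 43);
translate([631, 62, 0]) cylinder(h = 703, r = 43);
translate([62, 678, 0]) cylinder(h = 703, r = 43);
translate([631, 678, 0]) cylinder(h = 703, r = 43);
translate([58, 199, 740]) {
  cube([35, 342, 1161]);
  translate([542, 0, 0]) cube([35, 342, 1161]);
  translate([35, 0, 0]) cube([507, 342, 24]);
  translate([35, 0, 268]) cube([507, 342, 24]);
  translate([35, 0, 536]) cube([507, 342, 24]);
  translate([35, 0, 804]) cube([507, 342, 24]);
  translate([35, 0, 1072]) cube([507, 342, 24]);
}
translate([693, 0, 0]) {
  translate([0, 0, 376]) cube([294, 352, 32]);
  translate([18, 18, 0]) cylinder(h = 376, r = 18);
  translate([276, 18, 0]) cylinder(h = 376, r = 18);
  translate([18, 334, 0]) cylinder(h = 376, r = 18);
  translate([276, 334, 0]) cylinder(h = 376, r = 18);
}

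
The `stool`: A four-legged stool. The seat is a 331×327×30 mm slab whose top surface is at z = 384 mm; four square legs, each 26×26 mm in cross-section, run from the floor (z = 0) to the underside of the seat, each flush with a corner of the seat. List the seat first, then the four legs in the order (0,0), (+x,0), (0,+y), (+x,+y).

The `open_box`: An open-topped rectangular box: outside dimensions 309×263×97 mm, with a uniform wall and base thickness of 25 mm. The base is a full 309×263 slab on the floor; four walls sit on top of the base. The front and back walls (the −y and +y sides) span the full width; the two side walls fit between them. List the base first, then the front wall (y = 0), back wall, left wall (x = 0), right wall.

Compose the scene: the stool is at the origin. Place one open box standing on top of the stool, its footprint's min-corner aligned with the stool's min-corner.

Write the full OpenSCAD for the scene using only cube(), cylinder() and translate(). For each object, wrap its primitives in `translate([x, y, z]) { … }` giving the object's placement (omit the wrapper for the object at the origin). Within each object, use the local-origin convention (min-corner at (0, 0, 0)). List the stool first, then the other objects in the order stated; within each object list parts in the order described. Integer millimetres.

translate([0, 0, 354]) cube([331, 327, 30]);
cube([26, 26, 354]);
translate([305, 0, 0]) cube([26, 26, 354]);
translate([0, 301, 0]) cube([26, 26, 354]);
translate([305, 301, 0]) cube([26, 26, 354]);
translate([0, 0, 384]) {
  cube([309, 263, 25]);
  translate([0, 0, 25]) cube([309, 25, 72]);
  translate([0, 238, 25]) cube([309, 25, 72]);
  translate([0, 25, 25]) cube([25, 213, 72]);
  translate([284, 25, 25]) cube([25, 213, 72]);
}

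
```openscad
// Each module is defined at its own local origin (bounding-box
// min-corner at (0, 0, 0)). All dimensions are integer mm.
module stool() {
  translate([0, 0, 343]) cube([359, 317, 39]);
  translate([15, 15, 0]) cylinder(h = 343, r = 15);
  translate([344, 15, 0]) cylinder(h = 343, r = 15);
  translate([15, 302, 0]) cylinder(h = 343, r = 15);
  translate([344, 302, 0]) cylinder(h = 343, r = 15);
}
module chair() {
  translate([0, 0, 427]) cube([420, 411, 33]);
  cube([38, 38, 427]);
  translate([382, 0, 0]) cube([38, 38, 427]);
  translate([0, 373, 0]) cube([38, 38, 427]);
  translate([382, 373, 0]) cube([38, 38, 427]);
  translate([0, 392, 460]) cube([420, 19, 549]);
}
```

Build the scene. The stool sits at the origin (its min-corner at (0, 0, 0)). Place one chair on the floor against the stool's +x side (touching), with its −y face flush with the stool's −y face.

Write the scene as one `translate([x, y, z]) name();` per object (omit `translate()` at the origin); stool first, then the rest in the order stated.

stool();
translate([359, 0, 0]) chair();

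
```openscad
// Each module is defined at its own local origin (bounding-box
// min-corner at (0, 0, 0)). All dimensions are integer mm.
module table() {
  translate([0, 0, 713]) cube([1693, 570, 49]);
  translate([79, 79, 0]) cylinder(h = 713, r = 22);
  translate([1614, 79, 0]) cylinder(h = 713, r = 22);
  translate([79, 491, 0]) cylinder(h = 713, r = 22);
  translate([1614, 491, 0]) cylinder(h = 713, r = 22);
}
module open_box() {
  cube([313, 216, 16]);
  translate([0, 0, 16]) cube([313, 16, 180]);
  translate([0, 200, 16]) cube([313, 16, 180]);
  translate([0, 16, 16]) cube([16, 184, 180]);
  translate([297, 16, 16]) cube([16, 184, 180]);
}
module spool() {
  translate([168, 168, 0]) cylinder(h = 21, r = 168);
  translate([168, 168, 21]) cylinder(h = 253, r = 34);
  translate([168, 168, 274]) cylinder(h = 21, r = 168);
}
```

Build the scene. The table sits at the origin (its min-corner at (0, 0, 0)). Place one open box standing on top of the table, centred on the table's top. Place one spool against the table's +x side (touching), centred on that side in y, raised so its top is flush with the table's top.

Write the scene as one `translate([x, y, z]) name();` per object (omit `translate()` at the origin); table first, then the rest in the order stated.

table();
translate([690, 177, 762]) open_box();
translate([1693, 117, 467]) spool();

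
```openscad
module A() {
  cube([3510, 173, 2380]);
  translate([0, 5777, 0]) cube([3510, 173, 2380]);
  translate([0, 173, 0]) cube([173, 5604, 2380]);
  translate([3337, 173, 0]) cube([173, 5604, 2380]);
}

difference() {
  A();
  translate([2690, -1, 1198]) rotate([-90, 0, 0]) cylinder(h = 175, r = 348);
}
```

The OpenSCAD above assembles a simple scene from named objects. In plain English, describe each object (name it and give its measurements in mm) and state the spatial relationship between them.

A is a box-shaped house frame (walls only): outside footprint 3510×5950 mm, wall height 2380 mm, wall thickness 173 mm. The two y-facing walls run the full x-width; the two x-facing walls fit between the inner faces of the y-facing walls.

The house frame has a circular hole of radius 348 mm through its front wall, centred at (x = 2690, z = 1198).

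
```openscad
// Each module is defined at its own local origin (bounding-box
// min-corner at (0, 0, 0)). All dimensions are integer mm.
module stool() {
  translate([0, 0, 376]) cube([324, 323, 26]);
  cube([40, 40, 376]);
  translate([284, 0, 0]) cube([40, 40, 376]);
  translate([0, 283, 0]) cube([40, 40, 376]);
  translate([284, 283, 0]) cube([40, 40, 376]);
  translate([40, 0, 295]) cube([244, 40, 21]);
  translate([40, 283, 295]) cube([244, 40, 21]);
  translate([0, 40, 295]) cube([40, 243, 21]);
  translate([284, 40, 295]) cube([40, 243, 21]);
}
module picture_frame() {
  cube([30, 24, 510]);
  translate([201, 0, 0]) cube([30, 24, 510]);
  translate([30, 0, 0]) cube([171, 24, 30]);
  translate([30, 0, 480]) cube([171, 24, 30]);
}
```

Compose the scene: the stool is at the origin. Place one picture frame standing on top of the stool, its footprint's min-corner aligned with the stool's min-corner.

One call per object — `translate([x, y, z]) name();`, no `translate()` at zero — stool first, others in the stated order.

stool();
translate([0, 0, 402]) picture_frame();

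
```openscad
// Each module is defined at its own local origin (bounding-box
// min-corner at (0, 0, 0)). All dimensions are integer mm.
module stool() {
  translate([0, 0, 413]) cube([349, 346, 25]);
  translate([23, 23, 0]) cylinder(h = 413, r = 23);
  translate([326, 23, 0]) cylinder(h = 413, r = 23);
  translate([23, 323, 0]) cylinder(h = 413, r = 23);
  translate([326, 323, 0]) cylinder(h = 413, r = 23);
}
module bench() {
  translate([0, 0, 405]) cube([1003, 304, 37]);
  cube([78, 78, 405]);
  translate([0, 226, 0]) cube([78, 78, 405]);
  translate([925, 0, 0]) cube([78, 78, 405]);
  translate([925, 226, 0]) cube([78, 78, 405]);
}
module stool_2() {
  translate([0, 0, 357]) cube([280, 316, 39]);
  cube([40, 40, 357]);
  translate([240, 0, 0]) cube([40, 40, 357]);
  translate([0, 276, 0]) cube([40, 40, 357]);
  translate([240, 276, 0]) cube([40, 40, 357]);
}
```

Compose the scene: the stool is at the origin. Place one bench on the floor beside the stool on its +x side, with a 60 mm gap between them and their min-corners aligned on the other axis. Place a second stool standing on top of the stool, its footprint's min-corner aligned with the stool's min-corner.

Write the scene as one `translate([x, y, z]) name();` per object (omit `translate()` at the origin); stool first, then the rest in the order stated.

stool();
translate([409, 0, 0]) bench();
translate([0, 0, 438]) stool_2();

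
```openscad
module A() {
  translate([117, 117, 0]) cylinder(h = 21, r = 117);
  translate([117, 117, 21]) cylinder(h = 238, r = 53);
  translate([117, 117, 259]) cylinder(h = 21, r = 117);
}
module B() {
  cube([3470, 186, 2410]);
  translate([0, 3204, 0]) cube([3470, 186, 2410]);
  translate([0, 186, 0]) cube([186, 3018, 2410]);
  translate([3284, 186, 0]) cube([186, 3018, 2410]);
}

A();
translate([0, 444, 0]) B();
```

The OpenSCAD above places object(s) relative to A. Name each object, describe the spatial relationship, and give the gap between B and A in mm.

A is a spool. B is a house frame. The house frame is on the floor beside the spool on its +y side. The gap between the house frame and the spool is 210 mm.

The house frame's nearest face is 210 mm from the spool's +y face.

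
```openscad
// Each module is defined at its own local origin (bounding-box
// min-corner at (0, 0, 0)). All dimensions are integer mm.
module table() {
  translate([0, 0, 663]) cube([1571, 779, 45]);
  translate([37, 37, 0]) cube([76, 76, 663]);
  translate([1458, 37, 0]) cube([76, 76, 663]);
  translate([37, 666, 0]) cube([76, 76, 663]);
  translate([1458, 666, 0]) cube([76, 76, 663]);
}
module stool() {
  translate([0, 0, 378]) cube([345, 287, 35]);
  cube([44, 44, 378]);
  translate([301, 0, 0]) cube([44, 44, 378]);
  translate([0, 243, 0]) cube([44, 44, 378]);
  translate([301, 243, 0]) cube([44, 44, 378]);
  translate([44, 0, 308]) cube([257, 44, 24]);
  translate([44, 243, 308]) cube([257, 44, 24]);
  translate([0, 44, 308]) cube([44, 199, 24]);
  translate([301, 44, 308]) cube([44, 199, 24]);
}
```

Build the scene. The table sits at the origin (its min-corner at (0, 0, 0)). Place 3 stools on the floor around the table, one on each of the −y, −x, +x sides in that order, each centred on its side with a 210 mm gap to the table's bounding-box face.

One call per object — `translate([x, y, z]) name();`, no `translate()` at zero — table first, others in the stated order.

table();
translate([613, -497, 0]) stool();
translate([-555, 246, 0]) stool();
translate([1781, 246, 0]) stool();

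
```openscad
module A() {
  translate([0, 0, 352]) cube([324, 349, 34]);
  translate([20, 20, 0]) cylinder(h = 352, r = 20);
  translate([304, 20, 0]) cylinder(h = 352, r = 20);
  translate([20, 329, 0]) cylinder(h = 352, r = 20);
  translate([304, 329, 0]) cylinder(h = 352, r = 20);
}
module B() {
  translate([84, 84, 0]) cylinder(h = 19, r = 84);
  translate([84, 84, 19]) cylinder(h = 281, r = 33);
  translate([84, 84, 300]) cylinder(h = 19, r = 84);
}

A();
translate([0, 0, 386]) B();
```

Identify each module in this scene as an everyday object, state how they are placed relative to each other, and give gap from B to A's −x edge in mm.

A is a stool. B is a spool. The spool is on top of the stool. The gap from the spool to the stool's −x edge is 0 mm.

The spool's min-x is at 0; the stool's min-x is 0; gap = 0 mm.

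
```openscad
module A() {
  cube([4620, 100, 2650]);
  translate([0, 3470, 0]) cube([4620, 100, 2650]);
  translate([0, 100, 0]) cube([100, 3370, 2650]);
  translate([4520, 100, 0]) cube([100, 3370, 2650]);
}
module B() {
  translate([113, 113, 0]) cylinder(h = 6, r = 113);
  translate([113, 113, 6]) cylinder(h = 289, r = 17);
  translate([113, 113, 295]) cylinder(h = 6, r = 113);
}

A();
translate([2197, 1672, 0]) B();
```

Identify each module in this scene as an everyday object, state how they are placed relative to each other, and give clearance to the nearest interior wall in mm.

Clearances: x = 2097, y = 1572; minimum 1572 mm.

A is a house frame. B is a spool. The spool sits inside the house frame, centred. The clearance to the nearest interior wall is 1572 mm.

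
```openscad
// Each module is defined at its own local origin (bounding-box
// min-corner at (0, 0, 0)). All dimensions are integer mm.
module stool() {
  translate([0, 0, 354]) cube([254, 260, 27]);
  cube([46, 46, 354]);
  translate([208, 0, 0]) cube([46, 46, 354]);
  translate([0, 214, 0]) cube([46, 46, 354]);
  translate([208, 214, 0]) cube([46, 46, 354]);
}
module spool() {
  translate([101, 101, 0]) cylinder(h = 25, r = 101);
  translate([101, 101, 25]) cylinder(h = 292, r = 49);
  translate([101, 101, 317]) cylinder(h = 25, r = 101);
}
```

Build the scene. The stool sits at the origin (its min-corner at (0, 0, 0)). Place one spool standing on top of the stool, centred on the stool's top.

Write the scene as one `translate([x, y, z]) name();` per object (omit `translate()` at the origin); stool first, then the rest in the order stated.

stool();
translate([26, 29, 381]) spool();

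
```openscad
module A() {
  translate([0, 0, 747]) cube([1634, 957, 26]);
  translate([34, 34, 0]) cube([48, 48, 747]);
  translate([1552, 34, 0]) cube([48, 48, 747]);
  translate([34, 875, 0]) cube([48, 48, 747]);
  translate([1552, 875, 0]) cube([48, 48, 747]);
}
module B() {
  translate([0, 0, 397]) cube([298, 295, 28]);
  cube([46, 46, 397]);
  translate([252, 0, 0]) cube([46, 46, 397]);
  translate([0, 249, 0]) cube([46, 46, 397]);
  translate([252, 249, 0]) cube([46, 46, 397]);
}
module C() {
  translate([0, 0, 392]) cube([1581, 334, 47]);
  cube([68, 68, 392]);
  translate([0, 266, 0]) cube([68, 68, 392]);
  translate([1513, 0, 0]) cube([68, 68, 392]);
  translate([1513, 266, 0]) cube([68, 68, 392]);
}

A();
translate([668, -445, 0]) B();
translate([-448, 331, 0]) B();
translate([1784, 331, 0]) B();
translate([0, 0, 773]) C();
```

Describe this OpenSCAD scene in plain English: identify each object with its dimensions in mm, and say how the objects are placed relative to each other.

A is a table with a 1634×957 mm rectangular top, 26 mm thick, top surface at z = 773 mm, supported by four 48×48 mm square legs, each inset 34 mm from the nearest pair of top edges, running from the floor.

B is a simple wooden stool: a rectangular seat 298 mm (x) by 295 mm (y), 28 mm thick, top face at z = 425 mm, on four square legs, each 46×46 mm in cross-section. The legs rest on z = 0, each flush with a corner of the seat.

C is a bench: a 1581×334 mm seat slab, 47 mm thick, top at z = 439 mm, on four 68×68 mm square legs flush with the seat corners and standing on z = 0.

Three stools sit around the table at the −y, −x, +x sides. The bench is on top of the table.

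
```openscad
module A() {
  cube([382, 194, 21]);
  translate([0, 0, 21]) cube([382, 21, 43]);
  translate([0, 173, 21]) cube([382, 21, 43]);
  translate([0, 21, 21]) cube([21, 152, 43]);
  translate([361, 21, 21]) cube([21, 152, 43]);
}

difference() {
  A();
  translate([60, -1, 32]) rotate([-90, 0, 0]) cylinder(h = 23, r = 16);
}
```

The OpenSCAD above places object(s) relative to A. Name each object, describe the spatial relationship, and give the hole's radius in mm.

A is an open box. The open box has a circular hole through its front wall. The hole's radius is 16 mm.

The subtracted cylinder has r = 16 mm.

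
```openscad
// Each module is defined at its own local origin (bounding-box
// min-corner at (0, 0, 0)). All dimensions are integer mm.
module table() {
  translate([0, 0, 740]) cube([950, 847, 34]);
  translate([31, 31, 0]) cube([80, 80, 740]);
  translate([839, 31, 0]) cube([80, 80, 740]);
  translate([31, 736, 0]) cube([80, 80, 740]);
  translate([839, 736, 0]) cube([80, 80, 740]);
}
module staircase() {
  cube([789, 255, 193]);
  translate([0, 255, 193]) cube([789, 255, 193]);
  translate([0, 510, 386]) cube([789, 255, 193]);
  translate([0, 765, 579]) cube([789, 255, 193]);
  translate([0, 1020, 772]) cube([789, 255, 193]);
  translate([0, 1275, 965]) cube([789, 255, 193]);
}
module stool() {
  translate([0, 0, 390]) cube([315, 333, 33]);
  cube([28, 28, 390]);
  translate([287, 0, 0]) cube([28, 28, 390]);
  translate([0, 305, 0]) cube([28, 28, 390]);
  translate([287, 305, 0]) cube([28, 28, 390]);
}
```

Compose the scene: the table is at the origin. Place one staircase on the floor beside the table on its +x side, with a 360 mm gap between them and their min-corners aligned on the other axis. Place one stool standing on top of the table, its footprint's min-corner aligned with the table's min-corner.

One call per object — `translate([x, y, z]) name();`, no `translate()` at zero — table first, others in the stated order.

table();
translate([1310, 0, 0]) staircase();
translate([0, 0, 774]) stool();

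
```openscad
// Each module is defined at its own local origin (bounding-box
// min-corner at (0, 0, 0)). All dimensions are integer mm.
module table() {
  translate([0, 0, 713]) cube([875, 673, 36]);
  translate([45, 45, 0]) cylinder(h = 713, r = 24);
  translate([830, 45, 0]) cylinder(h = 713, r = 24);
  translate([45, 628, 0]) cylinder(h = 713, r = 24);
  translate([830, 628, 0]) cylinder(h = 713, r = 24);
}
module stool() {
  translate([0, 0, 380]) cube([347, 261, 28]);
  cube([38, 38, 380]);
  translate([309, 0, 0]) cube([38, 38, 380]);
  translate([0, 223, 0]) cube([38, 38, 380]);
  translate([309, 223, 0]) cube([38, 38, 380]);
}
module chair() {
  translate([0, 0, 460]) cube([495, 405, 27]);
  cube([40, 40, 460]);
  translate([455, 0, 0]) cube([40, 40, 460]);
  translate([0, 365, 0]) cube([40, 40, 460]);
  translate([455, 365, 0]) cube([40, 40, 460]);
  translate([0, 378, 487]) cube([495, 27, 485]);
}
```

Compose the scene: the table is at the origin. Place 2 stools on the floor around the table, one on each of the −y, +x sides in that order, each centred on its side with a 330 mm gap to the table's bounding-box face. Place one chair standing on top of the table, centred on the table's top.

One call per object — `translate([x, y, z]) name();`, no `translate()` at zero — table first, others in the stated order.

table();
translate([264, -591, 0]) stool();
translate([1205, 206, 0]) stool();
translate([190, 134, 749]) chair();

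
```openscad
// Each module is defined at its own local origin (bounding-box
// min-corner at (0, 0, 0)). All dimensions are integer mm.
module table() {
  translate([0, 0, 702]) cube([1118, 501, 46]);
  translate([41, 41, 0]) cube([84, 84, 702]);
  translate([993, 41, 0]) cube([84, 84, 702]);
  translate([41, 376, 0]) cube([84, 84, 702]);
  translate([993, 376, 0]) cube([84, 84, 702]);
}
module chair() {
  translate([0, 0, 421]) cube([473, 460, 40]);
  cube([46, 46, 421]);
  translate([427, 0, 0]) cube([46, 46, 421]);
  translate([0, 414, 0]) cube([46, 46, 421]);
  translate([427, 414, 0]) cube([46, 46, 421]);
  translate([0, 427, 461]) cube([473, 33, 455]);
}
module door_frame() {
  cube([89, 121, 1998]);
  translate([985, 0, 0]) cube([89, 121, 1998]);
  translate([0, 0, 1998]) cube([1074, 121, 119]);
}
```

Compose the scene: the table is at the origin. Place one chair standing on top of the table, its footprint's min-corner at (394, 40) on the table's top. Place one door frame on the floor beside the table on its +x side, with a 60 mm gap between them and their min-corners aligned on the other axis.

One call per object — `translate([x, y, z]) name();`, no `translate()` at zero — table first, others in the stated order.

table();
translate([394, 40, 748]) chair();
translate([1178, 0, 0]) door_frame();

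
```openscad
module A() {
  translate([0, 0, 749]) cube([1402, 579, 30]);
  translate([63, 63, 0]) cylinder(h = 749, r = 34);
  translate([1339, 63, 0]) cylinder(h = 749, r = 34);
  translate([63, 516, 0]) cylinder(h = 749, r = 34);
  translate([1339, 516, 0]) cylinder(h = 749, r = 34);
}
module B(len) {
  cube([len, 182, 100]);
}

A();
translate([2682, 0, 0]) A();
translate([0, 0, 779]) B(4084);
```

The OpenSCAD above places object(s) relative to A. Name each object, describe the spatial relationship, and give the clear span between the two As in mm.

Second table starts at x = 2682; first ends at x = 1402; clear span = 2682 − 1402 = 1280 mm.

A is a table. B is a beam. A beam spans the tops of two tables. The clear span between the two tables is 1280 mm.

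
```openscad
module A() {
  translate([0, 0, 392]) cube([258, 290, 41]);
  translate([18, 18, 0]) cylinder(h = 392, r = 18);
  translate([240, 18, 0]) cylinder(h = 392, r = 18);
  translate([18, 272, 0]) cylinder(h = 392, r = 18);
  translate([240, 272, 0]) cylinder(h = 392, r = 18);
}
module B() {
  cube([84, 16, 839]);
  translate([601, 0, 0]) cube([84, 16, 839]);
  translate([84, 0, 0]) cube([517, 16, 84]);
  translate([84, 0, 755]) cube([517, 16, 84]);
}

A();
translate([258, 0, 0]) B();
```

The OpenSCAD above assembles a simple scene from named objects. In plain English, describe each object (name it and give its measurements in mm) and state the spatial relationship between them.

A is a four-legged stool. The seat is a 258×290×41 mm slab whose top surface is at z = 433 mm; four round legs, each 36 mm in diameter, run from the floor (z = 0) to the underside of the seat, each leg's axis is inset half a diameter from the nearest pair of seat edges (so the leg's bounding box is flush with the corner).

B is a rectangular picture frame lying in the x–z plane (depth along y). The opening is 517 mm wide (x) by 671 mm tall (z), surrounded by a border 84 mm wide on all four sides. The frame is 16 mm deep and is made of two full-height vertical stiles with two horizontal rails fitted between them.

The picture frame is against the stool's +x side, with their −y faces flush.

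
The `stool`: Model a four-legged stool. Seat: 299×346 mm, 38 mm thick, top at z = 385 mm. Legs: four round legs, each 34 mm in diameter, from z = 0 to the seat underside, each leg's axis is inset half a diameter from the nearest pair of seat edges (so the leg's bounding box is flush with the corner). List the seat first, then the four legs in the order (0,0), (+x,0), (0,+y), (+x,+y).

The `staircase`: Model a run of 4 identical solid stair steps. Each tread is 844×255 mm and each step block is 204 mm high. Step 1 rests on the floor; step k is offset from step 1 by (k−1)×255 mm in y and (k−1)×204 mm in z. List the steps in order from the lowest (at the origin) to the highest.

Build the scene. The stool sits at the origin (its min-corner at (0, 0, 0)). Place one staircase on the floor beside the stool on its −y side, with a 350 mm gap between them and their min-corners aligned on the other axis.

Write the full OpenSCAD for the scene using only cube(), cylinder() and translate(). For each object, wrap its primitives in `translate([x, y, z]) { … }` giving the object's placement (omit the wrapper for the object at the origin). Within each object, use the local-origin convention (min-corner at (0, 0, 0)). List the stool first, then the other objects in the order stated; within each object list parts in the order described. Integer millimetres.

translate([0, 0, 347]) cube([299, 346, 38]);
translate([17, 17, 0]) cylinder(h = 347, r = 17);
translate([282, 17, 0]) cylinder(h = 347, r = 17);
translate([17, 329, 0]) cylinder(h = 347, r = 17);
translate([282, 329, 0]) cylinder(h = 347, r = 17);
translate([0, -1370, 0]) {
  cube([844, 255, 204]);
  translate([0, 255, 204]) cube([844, 255, 204]);
  translate([0, 510, 408]) cube([844, 255, 204]);
  translate([0, 765, 612]) cube([844, 255, 204]);
}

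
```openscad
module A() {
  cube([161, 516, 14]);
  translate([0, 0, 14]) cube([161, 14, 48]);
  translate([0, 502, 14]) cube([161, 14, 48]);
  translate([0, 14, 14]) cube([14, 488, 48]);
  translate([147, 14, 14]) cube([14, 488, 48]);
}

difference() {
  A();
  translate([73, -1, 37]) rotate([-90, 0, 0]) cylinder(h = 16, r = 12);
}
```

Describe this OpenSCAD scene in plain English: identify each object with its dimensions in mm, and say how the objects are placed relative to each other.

A is an open storage box with external size 161×516×62 mm and wall thickness 14 mm (the base is also 14 mm thick). The base covers the whole footprint; the four walls stand on the base, with the y-facing walls full-width and the x-facing walls fitting between their inner faces.

The open box has a circular hole of radius 12 mm through its front wall, centred at (x = 73, z = 37).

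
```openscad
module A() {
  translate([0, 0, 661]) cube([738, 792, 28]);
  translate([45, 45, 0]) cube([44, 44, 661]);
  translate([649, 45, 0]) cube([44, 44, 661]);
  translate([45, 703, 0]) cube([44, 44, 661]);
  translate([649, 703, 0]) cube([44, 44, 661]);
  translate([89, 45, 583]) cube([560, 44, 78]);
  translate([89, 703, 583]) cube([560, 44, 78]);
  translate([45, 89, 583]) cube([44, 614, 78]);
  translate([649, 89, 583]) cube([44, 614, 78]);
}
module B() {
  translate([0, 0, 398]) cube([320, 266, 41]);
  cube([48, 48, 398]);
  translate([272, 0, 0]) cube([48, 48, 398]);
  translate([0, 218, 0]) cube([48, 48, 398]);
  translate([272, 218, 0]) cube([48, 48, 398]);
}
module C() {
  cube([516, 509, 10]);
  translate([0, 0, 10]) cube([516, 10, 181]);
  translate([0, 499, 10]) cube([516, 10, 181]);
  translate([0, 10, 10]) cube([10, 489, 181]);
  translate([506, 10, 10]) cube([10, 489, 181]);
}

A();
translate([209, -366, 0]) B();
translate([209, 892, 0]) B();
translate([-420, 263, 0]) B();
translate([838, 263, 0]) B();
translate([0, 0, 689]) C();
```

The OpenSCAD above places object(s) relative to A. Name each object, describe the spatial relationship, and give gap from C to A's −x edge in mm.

A is a table. B is a stool. C is an open box. Four stools sit around the table at the −y, +y, −x, +x sides. The open box is on top of the table. The gap from the open box to the table's −x edge is 0 mm.

The open box's min-x is at 0; the table's min-x is 0; gap = 0 mm.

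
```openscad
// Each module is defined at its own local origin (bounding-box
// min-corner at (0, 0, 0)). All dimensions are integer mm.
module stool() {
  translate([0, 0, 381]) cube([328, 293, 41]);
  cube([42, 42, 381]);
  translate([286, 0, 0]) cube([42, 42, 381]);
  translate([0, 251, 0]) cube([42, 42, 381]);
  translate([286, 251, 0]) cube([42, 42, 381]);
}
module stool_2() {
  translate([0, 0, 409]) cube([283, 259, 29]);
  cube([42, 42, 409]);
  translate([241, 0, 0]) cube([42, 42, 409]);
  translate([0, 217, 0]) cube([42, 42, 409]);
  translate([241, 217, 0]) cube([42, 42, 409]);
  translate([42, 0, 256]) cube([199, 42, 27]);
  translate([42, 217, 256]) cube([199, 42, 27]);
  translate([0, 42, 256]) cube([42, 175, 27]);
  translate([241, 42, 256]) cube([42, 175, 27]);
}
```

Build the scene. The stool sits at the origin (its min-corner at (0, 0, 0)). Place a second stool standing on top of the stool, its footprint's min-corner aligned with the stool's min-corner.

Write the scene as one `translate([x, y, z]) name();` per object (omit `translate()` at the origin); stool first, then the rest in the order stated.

stool();
translate([0, 0, 422]) stool_2();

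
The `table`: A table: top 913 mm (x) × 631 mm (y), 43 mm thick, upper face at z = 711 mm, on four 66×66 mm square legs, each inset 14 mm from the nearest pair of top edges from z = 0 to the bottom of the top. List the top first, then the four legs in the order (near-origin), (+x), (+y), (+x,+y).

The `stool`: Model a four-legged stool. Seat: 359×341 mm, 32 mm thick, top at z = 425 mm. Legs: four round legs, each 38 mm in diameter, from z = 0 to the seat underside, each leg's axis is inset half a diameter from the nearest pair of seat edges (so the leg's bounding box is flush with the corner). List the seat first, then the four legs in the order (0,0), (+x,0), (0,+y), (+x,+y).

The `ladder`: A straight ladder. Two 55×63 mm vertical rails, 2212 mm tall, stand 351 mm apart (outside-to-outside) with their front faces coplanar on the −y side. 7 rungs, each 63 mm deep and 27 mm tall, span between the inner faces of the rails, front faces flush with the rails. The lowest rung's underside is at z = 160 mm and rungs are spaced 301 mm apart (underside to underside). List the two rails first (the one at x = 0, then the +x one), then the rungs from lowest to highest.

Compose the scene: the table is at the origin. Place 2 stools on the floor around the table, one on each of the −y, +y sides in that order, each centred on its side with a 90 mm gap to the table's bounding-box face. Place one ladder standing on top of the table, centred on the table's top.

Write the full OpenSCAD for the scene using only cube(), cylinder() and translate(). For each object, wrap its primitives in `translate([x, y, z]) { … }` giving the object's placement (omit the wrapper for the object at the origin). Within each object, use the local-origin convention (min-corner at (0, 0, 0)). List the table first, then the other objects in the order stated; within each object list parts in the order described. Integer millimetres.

translate([0, 0, 668]) cube([913, 631, 43]);
translate([14, 14, 0]) cube([66, 66, 668]);
translate([833, 14, 0]) cube([66, 66, 668]);
translate([14, 551, 0]) cube([66, 66, 668]);
translate([833, 551, 0]) cube([66, 66, 668]);
translate([277, -431, 0]) {
  translate([0, 0, 393]) cube([359, 341, 32]);
  translate([19, 19, 0]) cylinder(h = 393, r = 19);
  translate([340, 19, 0]) cylinder(h = 393, r = 19);
  translate([19, 322, 0]) cylinder(h = 393, r = 19);
  translate([340, 322, 0]) cylinder(h = 393, r = 19);
}
translate([277, 721, 0]) {
  translate([0, 0, 393]) cube([359, 341, 32]);
  translate([19, 19, 0]) cylinder(h = 393, r = 19);
  translate([340, 19, 0]) cylinder(h = 393, r = 19);
  translate([19, 322, 0]) cylinder(h = 393, r = 19);
  translate([340, 322, 0]) cylinder(h = 393, r = 19);
}
translate([281, 284, 711]) {
  cube([55, 63, 2212]);
  translate([296, 0, 0]) cube([55, 63, 2212]);
  translate([55, 0, 160]) cube([241, 63, 27]);
  translate([55, 0, 461]) cube([241, 63, 27]);
  translate([55, 0, 762]) cube([241, 63, 27]);
  translate([55, 0, 1063]) cube([241, 63, 27]);
  translate([55, 0, 1364]) cube([241, 63, 27]);
  translate([55, 0, 1665]) cube([241, 63, 27]);
  translate([55, 0, 1966]) cube([241, 63, 27]);
}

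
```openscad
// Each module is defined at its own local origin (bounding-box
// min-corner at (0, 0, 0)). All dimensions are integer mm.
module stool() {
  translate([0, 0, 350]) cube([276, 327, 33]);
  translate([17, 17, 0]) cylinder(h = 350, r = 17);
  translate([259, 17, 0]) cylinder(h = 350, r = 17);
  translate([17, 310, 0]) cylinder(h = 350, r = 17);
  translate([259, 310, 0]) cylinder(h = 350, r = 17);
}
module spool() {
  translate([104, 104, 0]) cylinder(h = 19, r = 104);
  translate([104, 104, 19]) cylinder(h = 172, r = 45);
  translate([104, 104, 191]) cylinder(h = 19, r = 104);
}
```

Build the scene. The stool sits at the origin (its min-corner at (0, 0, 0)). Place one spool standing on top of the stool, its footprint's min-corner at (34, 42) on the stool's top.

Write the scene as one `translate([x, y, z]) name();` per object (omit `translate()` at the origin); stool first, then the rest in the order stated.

stool();
translate([34, 42, 383]) spool();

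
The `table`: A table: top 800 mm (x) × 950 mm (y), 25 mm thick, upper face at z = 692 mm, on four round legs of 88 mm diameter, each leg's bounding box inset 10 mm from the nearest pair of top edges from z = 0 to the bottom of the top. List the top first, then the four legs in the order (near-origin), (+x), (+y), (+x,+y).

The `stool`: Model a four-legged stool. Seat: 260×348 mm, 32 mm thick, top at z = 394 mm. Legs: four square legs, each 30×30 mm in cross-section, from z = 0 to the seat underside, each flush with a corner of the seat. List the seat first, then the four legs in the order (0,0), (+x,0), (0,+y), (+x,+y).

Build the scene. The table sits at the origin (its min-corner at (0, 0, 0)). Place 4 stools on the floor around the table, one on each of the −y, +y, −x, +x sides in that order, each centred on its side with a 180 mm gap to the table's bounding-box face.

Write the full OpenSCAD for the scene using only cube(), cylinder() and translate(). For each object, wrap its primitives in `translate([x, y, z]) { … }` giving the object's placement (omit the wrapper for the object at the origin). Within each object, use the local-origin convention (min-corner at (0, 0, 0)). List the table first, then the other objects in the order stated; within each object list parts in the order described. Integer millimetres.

translate([0, 0, 667]) cube([800, 950, 25]);
translate([54, 54, 0]) cylinder(h = 667, r = 44);
translate([746, 54, 0]) cylinder(h = 667, r = 44);
translate([54, 896, 0]) cylinder(h = 667, r = 44);
translate([746, 896, 0]) cylinder(h = 667, r = 44);
translate([270, -528, 0]) {
  translate([0, 0, 362]) cube([260, 348, 32]);
  cube([30, 30, 362]);
  translate([230, 0, 0]) cube([30, 30, 362]);
  translate([0, 318, 0]) cube([30, 30, 362]);
  translate([230, 318, 0]) cube([30, 30, 362]);
}
translate([270, 1130, 0]) {
  translate([0, 0, 362]) cube([260, 348, 32]);
  cube([30, 30, 362]);
  translate([230, 0, 0]) cube([30, 30, 362]);
  translate([0, 318, 0]) cube([30, 30, 362]);
  translate([230, 318, 0]) cube([30, 30, 362]);
}
translate([-440, 301, 0]) {
  translate([0, 0, 362]) cube([260, 348, 32]);
  cube([30, 30, 362]);
  translate([230, 0, 0]) cube([30, 30, 362]);
  translate([0, 318, 0]) cube([30, 30, 362]);
  translate([230, 318, 0]) cube([30, 30, 362]);
}
translate([980, 301, 0]) {
  translate([0, 0, 362]) cube([260, 348, 32]);
  cube([30, 30, 362]);
  translate([230, 0, 0]) cube([30, 30, 362]);
  translate([0, 318, 0]) cube([30, 30, 362]);
  translate([230, 318, 0]) cube([30, 30, 362]);
}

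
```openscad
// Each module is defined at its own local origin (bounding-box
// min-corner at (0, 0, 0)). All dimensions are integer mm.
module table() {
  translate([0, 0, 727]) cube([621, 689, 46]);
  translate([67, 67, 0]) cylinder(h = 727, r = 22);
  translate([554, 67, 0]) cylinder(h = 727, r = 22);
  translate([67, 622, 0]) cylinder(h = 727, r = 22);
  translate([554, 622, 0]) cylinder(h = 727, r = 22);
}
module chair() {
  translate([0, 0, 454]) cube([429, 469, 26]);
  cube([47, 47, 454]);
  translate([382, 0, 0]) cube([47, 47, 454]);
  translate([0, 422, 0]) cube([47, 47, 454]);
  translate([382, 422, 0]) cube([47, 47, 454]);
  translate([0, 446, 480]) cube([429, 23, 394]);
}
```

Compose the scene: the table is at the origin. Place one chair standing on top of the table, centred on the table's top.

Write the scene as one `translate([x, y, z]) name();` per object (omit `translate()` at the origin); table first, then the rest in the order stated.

table();
translate([96, 110, 773]) chair();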